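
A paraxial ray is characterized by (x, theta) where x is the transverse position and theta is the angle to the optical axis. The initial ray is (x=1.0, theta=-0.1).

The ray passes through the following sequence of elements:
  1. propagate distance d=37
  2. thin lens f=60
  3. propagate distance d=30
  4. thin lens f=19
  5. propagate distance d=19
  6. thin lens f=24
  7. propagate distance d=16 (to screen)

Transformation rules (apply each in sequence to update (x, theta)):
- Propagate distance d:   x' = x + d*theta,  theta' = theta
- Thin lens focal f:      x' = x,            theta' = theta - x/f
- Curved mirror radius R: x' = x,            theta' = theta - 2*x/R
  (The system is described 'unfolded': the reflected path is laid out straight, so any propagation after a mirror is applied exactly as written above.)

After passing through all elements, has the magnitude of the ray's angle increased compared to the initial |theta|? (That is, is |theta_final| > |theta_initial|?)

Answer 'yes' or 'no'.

Initial: x=1.0000 theta=-0.1000
After 1 (propagate distance d=37): x=-2.7000 theta=-0.1000
After 2 (thin lens f=60): x=-2.7000 theta=-0.0550
After 3 (propagate distance d=30): x=-4.3500 theta=-0.0550
After 4 (thin lens f=19): x=-4.3500 theta=661/3800 (≈0.1739)
After 5 (propagate distance d=19): x=-1.0450 theta=661/3800 (≈0.1739)
After 6 (thin lens f=24): x=-1.0450 theta=3967/18240 (≈0.2175)
After 7 (propagate distance d=16 (to screen)): x=27757/11400 (≈2.4348) theta=3967/18240 (≈0.2175)
|theta_initial|=0.1000 |theta_final|=3967/18240 (≈0.2175) -> increased

Answer: yes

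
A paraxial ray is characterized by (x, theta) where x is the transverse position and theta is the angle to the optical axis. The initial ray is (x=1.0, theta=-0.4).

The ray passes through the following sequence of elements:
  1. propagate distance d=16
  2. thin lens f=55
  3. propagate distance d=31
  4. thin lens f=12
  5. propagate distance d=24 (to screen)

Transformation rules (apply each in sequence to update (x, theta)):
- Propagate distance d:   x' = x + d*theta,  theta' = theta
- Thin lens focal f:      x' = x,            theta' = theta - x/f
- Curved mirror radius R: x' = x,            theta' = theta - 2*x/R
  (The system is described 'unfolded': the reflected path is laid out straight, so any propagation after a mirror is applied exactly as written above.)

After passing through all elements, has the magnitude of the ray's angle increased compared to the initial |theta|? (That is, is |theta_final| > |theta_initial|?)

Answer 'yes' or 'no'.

Initial: x=1.0000 theta=-0.4000
After 1 (propagate distance d=16): x=-5.4000 theta=-0.4000
After 2 (thin lens f=55): x=-5.4000 theta=-83/275 (≈-0.3018)
After 3 (propagate distance d=31): x=-4058/275 (≈-14.7564) theta=-83/275 (≈-0.3018)
After 4 (thin lens f=12): x=-4058/275 (≈-14.7564) theta=1531/1650 (≈0.9279)
After 5 (propagate distance d=24 (to screen)): x=2066/275 (≈7.5127) theta=1531/1650 (≈0.9279)
|theta_initial|=0.4000 |theta_final|=1531/1650 (≈0.9279) -> increased

Answer: yes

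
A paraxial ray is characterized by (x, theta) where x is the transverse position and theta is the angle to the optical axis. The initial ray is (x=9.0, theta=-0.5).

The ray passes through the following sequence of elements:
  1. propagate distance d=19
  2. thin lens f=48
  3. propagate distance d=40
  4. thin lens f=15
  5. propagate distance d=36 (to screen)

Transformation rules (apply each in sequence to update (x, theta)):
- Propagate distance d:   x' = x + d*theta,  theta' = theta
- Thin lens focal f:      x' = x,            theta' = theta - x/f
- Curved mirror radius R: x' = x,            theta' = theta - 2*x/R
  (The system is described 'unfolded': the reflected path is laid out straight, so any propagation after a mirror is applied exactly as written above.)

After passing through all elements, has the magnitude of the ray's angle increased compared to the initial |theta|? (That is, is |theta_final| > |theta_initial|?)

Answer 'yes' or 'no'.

Answer: yes

Derivation:
Initial: x=9.0000 theta=-0.5000
After 1 (propagate distance d=19): x=-0.5000 theta=-0.5000
After 2 (thin lens f=48): x=-0.5000 theta=-47/96 (≈-0.4896)
After 3 (propagate distance d=40): x=-241/12 (≈-20.0833) theta=-47/96 (≈-0.4896)
After 4 (thin lens f=15): x=-241/12 (≈-20.0833) theta=1223/1440 (≈0.8493)
After 5 (propagate distance d=36 (to screen)): x=1259/120 (≈10.4917) theta=1223/1440 (≈0.8493)
|theta_initial|=0.5000 |theta_final|=1223/1440 (≈0.8493) -> increased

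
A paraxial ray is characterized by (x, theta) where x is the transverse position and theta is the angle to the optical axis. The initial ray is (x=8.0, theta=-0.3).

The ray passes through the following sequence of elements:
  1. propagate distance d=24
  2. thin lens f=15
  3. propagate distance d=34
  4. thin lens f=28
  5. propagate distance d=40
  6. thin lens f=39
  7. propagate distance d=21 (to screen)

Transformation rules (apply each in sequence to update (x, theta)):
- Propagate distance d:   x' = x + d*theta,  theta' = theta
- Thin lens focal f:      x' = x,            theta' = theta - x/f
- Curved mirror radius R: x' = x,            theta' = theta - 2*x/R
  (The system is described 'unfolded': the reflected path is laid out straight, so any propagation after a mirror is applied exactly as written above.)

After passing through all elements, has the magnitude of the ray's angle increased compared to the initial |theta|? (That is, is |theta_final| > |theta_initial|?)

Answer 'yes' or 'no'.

Initial: x=8.0000 theta=-0.3000
After 1 (propagate distance d=24): x=0.8000 theta=-0.3000
After 2 (thin lens f=15): x=0.8000 theta=-53/150 (≈-0.3533)
After 3 (propagate distance d=34): x=-841/75 (≈-11.2133) theta=-53/150 (≈-0.3533)
After 4 (thin lens f=28): x=-841/75 (≈-11.2133) theta=33/700 (≈0.0471)
After 5 (propagate distance d=40): x=-4897/525 (≈-9.3276) theta=33/700 (≈0.0471)
After 6 (thin lens f=39): x=-4897/525 (≈-9.3276) theta=23449/81900 (≈0.2863)
After 7 (propagate distance d=21 (to screen)): x=-30167/9100 (≈-3.3151) theta=23449/81900 (≈0.2863)
|theta_initial|=0.3000 |theta_final|=23449/81900 (≈0.2863) -> not increased

Answer: no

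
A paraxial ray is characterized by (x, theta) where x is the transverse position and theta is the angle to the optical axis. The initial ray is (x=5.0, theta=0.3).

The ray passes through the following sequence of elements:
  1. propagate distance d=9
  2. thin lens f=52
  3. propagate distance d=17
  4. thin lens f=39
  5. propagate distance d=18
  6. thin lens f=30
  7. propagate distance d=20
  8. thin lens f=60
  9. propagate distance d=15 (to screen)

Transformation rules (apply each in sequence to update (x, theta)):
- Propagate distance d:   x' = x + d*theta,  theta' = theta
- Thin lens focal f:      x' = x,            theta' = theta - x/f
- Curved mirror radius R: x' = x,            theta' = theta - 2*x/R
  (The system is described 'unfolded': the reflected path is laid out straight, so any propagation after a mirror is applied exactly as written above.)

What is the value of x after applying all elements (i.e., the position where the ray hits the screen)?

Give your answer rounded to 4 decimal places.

Answer: -5.4199

Derivation:
Initial: x=5.0000 theta=0.3000
After 1 (propagate distance d=9): x=7.7000 theta=0.3000
After 2 (thin lens f=52): x=7.7000 theta=79/520 (≈0.1519)
After 3 (propagate distance d=17): x=5347/520 (≈10.2827) theta=79/520 (≈0.1519)
After 4 (thin lens f=39): x=5347/520 (≈10.2827) theta=-1133/10140 (≈-0.1117)
After 5 (propagate distance d=18): x=11183/1352 (≈8.2714) theta=-1133/10140 (≈-0.1117)
After 6 (thin lens f=30): x=11183/1352 (≈8.2714) theta=-3143/8112 (≈-0.3875)
After 7 (propagate distance d=20): x=163/312 (≈0.5224) theta=-3143/8112 (≈-0.3875)
After 8 (thin lens f=60): x=163/312 (≈0.5224) theta=-96409/243360 (≈-0.3962)
After 9 (propagate distance d=15 (to screen)): x=-29311/5408 (≈-5.4199) theta=-96409/243360 (≈-0.3962)
Rounded to 4 decimal places: x = -5.4199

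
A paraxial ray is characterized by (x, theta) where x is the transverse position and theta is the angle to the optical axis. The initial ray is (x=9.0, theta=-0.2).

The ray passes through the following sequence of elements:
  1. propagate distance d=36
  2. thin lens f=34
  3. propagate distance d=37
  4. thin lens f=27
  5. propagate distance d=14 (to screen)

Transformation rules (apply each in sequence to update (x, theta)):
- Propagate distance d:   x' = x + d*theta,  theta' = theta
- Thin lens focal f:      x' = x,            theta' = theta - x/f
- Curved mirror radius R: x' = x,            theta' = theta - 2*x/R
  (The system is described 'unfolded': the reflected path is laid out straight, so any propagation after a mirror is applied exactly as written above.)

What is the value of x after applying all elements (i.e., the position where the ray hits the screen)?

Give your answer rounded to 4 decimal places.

Initial: x=9.0000 theta=-0.2000
After 1 (propagate distance d=36): x=1.8000 theta=-0.2000
After 2 (thin lens f=34): x=1.8000 theta=-43/170 (≈-0.2529)
After 3 (propagate distance d=37): x=-257/34 (≈-7.5588) theta=-43/170 (≈-0.2529)
After 4 (thin lens f=27): x=-257/34 (≈-7.5588) theta=62/2295 (≈0.0270)
After 5 (propagate distance d=14 (to screen)): x=-32959/4590 (≈-7.1806) theta=62/2295 (≈0.0270)
Rounded to 4 decimal places: x = -7.1806

Answer: -7.1806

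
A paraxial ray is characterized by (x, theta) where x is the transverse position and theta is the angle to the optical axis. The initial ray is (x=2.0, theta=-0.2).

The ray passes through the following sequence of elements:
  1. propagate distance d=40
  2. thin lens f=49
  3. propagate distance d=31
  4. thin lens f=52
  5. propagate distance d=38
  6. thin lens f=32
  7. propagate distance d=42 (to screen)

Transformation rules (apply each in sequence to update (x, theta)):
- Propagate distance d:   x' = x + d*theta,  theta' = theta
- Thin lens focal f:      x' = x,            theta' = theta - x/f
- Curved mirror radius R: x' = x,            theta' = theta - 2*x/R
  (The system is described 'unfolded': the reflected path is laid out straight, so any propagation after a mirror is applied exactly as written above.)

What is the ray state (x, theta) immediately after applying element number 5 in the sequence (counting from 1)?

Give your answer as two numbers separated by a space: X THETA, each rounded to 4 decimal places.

Answer: -5.2096 0.0841

Derivation:
Initial: x=2.0000 theta=-0.2000
After 1 (propagate distance d=40): x=-6.0000 theta=-0.2000
After 2 (thin lens f=49): x=-6.0000 theta=-19/245 (≈-0.0776)
After 3 (propagate distance d=31): x=-2059/245 (≈-8.4041) theta=-19/245 (≈-0.0776)
After 4 (thin lens f=52): x=-2059/245 (≈-8.4041) theta=153/1820 (≈0.0841)
After 5 (propagate distance d=38): x=-6637/1274 (≈-5.2096) theta=153/1820 (≈0.0841)
Rounded to 4 decimal places: x = -5.2096, theta = 0.0841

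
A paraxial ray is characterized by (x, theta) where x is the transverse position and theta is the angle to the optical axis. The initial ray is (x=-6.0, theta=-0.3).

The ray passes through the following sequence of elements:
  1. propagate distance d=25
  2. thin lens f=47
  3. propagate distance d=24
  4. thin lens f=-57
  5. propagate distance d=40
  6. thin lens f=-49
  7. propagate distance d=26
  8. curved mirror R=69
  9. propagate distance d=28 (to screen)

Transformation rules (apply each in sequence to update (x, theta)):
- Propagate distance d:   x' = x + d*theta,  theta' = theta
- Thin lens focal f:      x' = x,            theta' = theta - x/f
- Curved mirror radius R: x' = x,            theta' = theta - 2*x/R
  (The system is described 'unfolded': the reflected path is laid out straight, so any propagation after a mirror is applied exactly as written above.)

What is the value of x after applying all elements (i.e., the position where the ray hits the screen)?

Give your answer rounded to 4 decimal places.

Answer: -29.0288

Derivation:
Initial: x=-6.0000 theta=-0.3000
After 1 (propagate distance d=25): x=-13.5000 theta=-0.3000
After 2 (thin lens f=47): x=-13.5000 theta=-3/235 (≈-0.0128)
After 3 (propagate distance d=24): x=-6489/470 (≈-13.8064) theta=-3/235 (≈-0.0128)
After 4 (thin lens f=-57): x=-6489/470 (≈-13.8064) theta=-2277/8930 (≈-0.2550)
After 5 (propagate distance d=40): x=-214371/8930 (≈-24.0057) theta=-2277/8930 (≈-0.2550)
After 6 (thin lens f=-49): x=-214371/8930 (≈-24.0057) theta=-162972/218785 (≈-0.7449)
After 7 (propagate distance d=26): x=-18978723/437570 (≈-43.3730) theta=-162972/218785 (≈-0.7449)
After 8 (curved mirror R=69): x=-18978723/437570 (≈-43.3730) theta=515577/1006411 (≈0.5123)
After 9 (propagate distance d=28 (to screen)): x=-292149069/10064110 (≈-29.0288) theta=515577/1006411 (≈0.5123)
Rounded to 4 decimal places: x = -29.0288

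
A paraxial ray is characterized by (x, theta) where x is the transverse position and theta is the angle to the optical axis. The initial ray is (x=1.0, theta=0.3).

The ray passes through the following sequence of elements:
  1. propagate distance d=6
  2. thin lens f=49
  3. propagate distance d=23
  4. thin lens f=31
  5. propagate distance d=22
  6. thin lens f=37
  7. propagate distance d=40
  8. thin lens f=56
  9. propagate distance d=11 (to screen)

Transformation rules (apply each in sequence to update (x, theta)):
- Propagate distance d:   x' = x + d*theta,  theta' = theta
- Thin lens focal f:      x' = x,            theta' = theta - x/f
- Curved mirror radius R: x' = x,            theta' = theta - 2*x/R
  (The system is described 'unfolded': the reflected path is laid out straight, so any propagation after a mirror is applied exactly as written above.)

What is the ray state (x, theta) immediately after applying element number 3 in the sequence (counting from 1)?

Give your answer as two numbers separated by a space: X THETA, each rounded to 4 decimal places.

Initial: x=1.0000 theta=0.3000
After 1 (propagate distance d=6): x=2.8000 theta=0.3000
After 2 (thin lens f=49): x=2.8000 theta=17/70 (≈0.2429)
After 3 (propagate distance d=23): x=587/70 (≈8.3857) theta=17/70 (≈0.2429)
Rounded to 4 decimal places: x = 8.3857, theta = 0.2429

Answer: 8.3857 0.2429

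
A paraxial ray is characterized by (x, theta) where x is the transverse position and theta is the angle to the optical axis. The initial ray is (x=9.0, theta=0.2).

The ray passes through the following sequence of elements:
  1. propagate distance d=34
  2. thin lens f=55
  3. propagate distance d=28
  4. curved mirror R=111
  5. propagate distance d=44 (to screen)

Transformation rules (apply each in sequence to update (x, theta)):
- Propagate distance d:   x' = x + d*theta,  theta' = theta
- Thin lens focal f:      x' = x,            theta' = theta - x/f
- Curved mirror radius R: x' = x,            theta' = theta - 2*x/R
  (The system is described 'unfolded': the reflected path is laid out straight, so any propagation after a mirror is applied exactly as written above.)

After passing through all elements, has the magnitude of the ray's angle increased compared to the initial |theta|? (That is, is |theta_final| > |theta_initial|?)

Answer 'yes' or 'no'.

Answer: yes

Derivation:
Initial: x=9.0000 theta=0.2000
After 1 (propagate distance d=34): x=15.8000 theta=0.2000
After 2 (thin lens f=55): x=15.8000 theta=-24/275 (≈-0.0873)
After 3 (propagate distance d=28): x=3673/275 (≈13.3564) theta=-24/275 (≈-0.0873)
After 4 (curved mirror R=111): x=3673/275 (≈13.3564) theta=-182/555 (≈-0.3279)
After 5 (propagate distance d=44 (to screen)): x=-32737/30525 (≈-1.0725) theta=-182/555 (≈-0.3279)
|theta_initial|=0.2000 |theta_final|=182/555 (≈0.3279) -> increased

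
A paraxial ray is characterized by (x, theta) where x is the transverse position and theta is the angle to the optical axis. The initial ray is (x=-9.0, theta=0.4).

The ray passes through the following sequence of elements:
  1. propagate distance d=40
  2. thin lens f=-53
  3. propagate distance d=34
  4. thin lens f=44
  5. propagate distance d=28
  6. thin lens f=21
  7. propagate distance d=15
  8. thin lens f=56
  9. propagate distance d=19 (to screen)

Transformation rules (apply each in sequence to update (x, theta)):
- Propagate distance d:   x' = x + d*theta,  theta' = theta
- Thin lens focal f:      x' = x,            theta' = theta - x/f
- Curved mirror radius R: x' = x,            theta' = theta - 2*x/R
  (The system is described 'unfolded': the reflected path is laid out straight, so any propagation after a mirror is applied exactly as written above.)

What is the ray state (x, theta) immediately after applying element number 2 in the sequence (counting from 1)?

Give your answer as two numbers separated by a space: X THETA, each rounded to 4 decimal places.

Initial: x=-9.0000 theta=0.4000
After 1 (propagate distance d=40): x=7.0000 theta=0.4000
After 2 (thin lens f=-53): x=7.0000 theta=141/265 (≈0.5321)
Rounded to 4 decimal places: x = 7.0000, theta = 0.5321

Answer: 7.0000 0.5321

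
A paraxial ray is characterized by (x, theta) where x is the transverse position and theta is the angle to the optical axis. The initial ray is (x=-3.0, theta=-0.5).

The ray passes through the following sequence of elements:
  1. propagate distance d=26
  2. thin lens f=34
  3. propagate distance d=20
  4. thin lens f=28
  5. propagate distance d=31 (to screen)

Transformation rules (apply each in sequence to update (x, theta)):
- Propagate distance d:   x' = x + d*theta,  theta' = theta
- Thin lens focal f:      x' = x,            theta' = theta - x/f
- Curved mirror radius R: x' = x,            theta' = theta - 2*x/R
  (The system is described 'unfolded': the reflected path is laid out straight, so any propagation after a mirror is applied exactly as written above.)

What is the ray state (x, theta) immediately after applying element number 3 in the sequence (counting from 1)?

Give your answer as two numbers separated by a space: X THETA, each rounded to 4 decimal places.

Answer: -16.5882 -0.0294

Derivation:
Initial: x=-3.0000 theta=-0.5000
After 1 (propagate distance d=26): x=-16.0000 theta=-0.5000
After 2 (thin lens f=34): x=-16.0000 theta=-1/34 (≈-0.0294)
After 3 (propagate distance d=20): x=-282/17 (≈-16.5882) theta=-1/34 (≈-0.0294)
Rounded to 4 decimal places: x = -16.5882, theta = -0.0294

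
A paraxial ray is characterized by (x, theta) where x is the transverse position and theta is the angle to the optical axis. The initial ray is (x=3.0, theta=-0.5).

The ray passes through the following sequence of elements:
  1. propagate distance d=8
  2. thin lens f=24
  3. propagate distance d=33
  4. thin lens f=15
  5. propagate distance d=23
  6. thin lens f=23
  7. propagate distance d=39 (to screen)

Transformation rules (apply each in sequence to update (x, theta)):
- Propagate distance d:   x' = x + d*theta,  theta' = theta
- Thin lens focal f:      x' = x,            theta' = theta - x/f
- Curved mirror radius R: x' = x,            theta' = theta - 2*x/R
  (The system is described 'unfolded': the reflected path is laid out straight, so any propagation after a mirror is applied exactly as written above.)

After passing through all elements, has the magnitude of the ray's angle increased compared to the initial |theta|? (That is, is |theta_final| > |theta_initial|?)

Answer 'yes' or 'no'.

Answer: yes

Derivation:
Initial: x=3.0000 theta=-0.5000
After 1 (propagate distance d=8): x=-1.0000 theta=-0.5000
After 2 (thin lens f=24): x=-1.0000 theta=-11/24 (≈-0.4583)
After 3 (propagate distance d=33): x=-16.1250 theta=-11/24 (≈-0.4583)
After 4 (thin lens f=15): x=-16.1250 theta=37/60 (≈0.6167)
After 5 (propagate distance d=23): x=-233/120 (≈-1.9417) theta=37/60 (≈0.6167)
After 6 (thin lens f=23): x=-233/120 (≈-1.9417) theta=129/184 (≈0.7011)
After 7 (propagate distance d=39 (to screen)): x=35053/1380 (≈25.4007) theta=129/184 (≈0.7011)
|theta_initial|=0.5000 |theta_final|=129/184 (≈0.7011) -> increased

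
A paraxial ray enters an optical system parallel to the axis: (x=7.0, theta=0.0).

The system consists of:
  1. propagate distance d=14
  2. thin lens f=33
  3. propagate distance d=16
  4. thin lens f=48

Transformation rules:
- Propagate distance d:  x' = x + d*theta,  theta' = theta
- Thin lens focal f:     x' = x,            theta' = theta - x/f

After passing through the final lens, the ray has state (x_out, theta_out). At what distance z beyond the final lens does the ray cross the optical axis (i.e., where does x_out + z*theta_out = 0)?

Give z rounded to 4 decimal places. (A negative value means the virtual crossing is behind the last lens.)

Initial: x=7.0000 theta=0.0000
After 1 (propagate distance d=14): x=7.0000 theta=0.0000
After 2 (thin lens f=33): x=7.0000 theta=-7/33 (≈-0.2121)
After 3 (propagate distance d=16): x=119/33 (≈3.6061) theta=-7/33 (≈-0.2121)
After 4 (thin lens f=48): x=119/33 (≈3.6061) theta=-455/1584 (≈-0.2872)
z_focus = -x_out/theta_out = -(119/33)/(-455/1584) = 816/65 ≈ 12.5538
Rounded to 4 decimal places: z = 12.5538

Answer: 12.5538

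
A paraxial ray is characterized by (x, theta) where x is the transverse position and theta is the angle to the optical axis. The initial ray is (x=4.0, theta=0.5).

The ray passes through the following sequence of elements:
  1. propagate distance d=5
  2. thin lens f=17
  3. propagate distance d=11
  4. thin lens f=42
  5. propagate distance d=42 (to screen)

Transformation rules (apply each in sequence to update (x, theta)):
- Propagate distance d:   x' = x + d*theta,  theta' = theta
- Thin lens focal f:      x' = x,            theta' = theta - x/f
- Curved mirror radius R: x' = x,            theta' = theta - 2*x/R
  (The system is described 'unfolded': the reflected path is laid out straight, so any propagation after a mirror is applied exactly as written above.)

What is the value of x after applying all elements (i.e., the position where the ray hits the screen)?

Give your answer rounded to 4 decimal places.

Answer: 4.9412

Derivation:
Initial: x=4.0000 theta=0.5000
After 1 (propagate distance d=5): x=6.5000 theta=0.5000
After 2 (thin lens f=17): x=6.5000 theta=2/17 (≈0.1176)
After 3 (propagate distance d=11): x=265/34 (≈7.7941) theta=2/17 (≈0.1176)
After 4 (thin lens f=42): x=265/34 (≈7.7941) theta=-97/1428 (≈-0.0679)
After 5 (propagate distance d=42 (to screen)): x=84/17 (≈4.9412) theta=-97/1428 (≈-0.0679)
Rounded to 4 decimal places: x = 4.9412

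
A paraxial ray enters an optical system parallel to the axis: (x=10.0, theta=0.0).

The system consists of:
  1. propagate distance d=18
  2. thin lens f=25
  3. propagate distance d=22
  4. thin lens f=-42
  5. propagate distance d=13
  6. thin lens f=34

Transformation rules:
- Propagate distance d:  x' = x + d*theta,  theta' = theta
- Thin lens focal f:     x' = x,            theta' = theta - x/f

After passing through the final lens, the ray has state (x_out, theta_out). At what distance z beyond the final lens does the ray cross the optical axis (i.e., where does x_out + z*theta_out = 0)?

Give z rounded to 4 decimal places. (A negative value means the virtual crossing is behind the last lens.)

Answer: -13.7079

Derivation:
Initial: x=10.0000 theta=0.0000
After 1 (propagate distance d=18): x=10.0000 theta=0.0000
After 2 (thin lens f=25): x=10.0000 theta=-0.4000
After 3 (propagate distance d=22): x=1.2000 theta=-0.4000
After 4 (thin lens f=-42): x=1.2000 theta=-13/35 (≈-0.3714)
After 5 (propagate distance d=13): x=-127/35 (≈-3.6286) theta=-13/35 (≈-0.3714)
After 6 (thin lens f=34): x=-127/35 (≈-3.6286) theta=-9/34 (≈-0.2647)
z_focus = -x_out/theta_out = -(-127/35)/(-9/34) = -4318/315 ≈ -13.7079
Rounded to 4 decimal places: z = -13.7079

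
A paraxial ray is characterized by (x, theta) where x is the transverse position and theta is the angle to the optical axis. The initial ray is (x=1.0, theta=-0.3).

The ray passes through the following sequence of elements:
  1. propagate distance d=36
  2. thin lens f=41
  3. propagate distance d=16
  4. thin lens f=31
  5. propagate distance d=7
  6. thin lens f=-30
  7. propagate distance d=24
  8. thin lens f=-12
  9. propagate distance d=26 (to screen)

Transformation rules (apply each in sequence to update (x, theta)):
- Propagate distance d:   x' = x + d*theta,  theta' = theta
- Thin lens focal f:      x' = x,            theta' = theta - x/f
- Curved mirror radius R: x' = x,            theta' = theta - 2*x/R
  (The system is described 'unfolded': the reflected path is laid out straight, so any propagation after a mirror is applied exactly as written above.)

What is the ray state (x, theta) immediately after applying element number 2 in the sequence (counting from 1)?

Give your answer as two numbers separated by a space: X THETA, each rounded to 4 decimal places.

Answer: -9.8000 -0.0610

Derivation:
Initial: x=1.0000 theta=-0.3000
After 1 (propagate distance d=36): x=-9.8000 theta=-0.3000
After 2 (thin lens f=41): x=-9.8000 theta=-5/82 (≈-0.0610)
Rounded to 4 decimal places: x = -9.8000, theta = -0.0610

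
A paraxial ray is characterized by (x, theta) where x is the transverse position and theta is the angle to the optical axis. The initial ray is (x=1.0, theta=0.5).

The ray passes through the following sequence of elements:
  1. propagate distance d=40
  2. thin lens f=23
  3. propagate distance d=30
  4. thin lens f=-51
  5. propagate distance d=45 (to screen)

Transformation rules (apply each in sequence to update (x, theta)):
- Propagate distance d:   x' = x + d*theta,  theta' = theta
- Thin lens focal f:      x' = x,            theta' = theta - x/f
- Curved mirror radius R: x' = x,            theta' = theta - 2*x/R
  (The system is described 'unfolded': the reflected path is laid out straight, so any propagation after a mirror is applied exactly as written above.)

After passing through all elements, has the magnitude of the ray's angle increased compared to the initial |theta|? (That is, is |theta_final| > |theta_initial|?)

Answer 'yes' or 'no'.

Answer: no

Derivation:
Initial: x=1.0000 theta=0.5000
After 1 (propagate distance d=40): x=21.0000 theta=0.5000
After 2 (thin lens f=23): x=21.0000 theta=-19/46 (≈-0.4130)
After 3 (propagate distance d=30): x=198/23 (≈8.6087) theta=-19/46 (≈-0.4130)
After 4 (thin lens f=-51): x=198/23 (≈8.6087) theta=-191/782 (≈-0.2442)
After 5 (propagate distance d=45 (to screen)): x=-81/34 (≈-2.3824) theta=-191/782 (≈-0.2442)
|theta_initial|=0.5000 |theta_final|=191/782 (≈0.2442) -> not increased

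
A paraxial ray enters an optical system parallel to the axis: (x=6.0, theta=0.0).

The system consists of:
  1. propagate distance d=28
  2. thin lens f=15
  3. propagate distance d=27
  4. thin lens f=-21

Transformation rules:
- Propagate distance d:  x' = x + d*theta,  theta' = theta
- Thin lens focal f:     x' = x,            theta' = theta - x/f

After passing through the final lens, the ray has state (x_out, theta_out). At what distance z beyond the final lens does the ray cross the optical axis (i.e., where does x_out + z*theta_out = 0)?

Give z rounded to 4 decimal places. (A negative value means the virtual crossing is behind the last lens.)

Initial: x=6.0000 theta=0.0000
After 1 (propagate distance d=28): x=6.0000 theta=0.0000
After 2 (thin lens f=15): x=6.0000 theta=-0.4000
After 3 (propagate distance d=27): x=-4.8000 theta=-0.4000
After 4 (thin lens f=-21): x=-4.8000 theta=-22/35 (≈-0.6286)
z_focus = -x_out/theta_out = -(-4.8000)/(-22/35) = -84/11 ≈ -7.6364
Rounded to 4 decimal places: z = -7.6364

Answer: -7.6364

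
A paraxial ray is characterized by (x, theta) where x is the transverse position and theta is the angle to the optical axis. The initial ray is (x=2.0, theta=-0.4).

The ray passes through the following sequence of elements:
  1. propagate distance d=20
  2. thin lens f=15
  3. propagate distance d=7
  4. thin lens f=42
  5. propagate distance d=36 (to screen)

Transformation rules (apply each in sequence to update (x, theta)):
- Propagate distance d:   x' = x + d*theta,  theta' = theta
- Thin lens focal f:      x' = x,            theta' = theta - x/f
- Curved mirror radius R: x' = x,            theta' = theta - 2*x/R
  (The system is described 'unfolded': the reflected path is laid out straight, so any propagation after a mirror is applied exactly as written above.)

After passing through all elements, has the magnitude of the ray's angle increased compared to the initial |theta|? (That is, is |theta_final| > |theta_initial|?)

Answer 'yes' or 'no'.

Initial: x=2.0000 theta=-0.4000
After 1 (propagate distance d=20): x=-6.0000 theta=-0.4000
After 2 (thin lens f=15): x=-6.0000 theta=0.0000
After 3 (propagate distance d=7): x=-6.0000 theta=0.0000
After 4 (thin lens f=42): x=-6.0000 theta=1/7 (≈0.1429)
After 5 (propagate distance d=36 (to screen)): x=-6/7 (≈-0.8571) theta=1/7 (≈0.1429)
|theta_initial|=0.4000 |theta_final|=1/7 (≈0.1429) -> not increased

Answer: no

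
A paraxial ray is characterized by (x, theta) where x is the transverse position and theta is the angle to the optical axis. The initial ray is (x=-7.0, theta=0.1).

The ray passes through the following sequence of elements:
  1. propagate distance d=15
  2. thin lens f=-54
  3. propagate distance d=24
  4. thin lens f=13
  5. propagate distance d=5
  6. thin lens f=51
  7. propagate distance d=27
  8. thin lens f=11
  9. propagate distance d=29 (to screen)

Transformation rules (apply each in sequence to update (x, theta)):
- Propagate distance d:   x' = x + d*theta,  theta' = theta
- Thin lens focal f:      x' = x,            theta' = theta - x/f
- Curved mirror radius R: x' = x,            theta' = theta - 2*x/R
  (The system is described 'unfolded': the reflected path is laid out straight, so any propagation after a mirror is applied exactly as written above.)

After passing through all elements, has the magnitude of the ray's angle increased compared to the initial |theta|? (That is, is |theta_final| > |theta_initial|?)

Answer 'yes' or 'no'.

Answer: yes

Derivation:
Initial: x=-7.0000 theta=0.1000
After 1 (propagate distance d=15): x=-5.5000 theta=0.1000
After 2 (thin lens f=-54): x=-5.5000 theta=-1/540 (≈-0.0019)
After 3 (propagate distance d=24): x=-499/90 (≈-5.5444) theta=-1/540 (≈-0.0019)
After 4 (thin lens f=13): x=-499/90 (≈-5.5444) theta=2981/7020 (≈0.4246)
After 5 (propagate distance d=5): x=-24017/7020 (≈-3.4212) theta=2981/7020 (≈0.4246)
After 6 (thin lens f=51): x=-24017/7020 (≈-3.4212) theta=44012/89505 (≈0.4917)
After 7 (propagate distance d=27): x=1176143/119340 (≈9.8554) theta=44012/89505 (≈0.4917)
After 8 (thin lens f=11): x=1176143/119340 (≈9.8554) theta=-1591901/3938220 (≈-0.4042)
After 9 (propagate distance d=29 (to screen)): x=-56557/30294 (≈-1.8669) theta=-1591901/3938220 (≈-0.4042)
|theta_initial|=0.1000 |theta_final|=1591901/3938220 (≈0.4042) -> increased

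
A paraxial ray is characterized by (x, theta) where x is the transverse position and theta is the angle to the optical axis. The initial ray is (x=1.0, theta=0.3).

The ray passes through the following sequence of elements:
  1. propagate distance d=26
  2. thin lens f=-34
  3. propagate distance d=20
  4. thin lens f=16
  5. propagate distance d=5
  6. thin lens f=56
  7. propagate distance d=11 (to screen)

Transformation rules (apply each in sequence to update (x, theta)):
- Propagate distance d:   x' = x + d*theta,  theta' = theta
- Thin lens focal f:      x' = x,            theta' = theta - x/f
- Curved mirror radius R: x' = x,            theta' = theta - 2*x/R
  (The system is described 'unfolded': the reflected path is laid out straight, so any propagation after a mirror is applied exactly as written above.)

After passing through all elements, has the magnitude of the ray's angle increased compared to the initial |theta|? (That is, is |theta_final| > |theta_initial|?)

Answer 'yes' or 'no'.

Initial: x=1.0000 theta=0.3000
After 1 (propagate distance d=26): x=8.8000 theta=0.3000
After 2 (thin lens f=-34): x=8.8000 theta=19/34 (≈0.5588)
After 3 (propagate distance d=20): x=1698/85 (≈19.9765) theta=19/34 (≈0.5588)
After 4 (thin lens f=16): x=1698/85 (≈19.9765) theta=-469/680 (≈-0.6897)
After 5 (propagate distance d=5): x=11239/680 (≈16.5279) theta=-469/680 (≈-0.6897)
After 6 (thin lens f=56): x=11239/680 (≈16.5279) theta=-37503/38080 (≈-0.9848)
After 7 (propagate distance d=11 (to screen)): x=216851/38080 (≈5.6946) theta=-37503/38080 (≈-0.9848)
|theta_initial|=0.3000 |theta_final|=37503/38080 (≈0.9848) -> increased

Answer: yes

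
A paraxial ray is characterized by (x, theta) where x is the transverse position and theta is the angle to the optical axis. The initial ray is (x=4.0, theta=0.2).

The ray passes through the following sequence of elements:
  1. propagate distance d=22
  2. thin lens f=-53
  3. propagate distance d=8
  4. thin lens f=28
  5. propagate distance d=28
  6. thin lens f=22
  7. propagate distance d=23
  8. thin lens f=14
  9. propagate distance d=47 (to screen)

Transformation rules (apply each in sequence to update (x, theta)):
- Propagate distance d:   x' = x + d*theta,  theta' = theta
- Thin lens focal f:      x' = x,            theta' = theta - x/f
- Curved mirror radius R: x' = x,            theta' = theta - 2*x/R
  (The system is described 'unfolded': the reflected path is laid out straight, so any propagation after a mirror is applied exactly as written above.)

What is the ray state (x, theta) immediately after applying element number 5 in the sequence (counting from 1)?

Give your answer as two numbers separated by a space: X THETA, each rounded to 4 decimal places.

Initial: x=4.0000 theta=0.2000
After 1 (propagate distance d=22): x=8.4000 theta=0.2000
After 2 (thin lens f=-53): x=8.4000 theta=19/53 (≈0.3585)
After 3 (propagate distance d=8): x=2986/265 (≈11.2679) theta=19/53 (≈0.3585)
After 4 (thin lens f=28): x=2986/265 (≈11.2679) theta=-163/3710 (≈-0.0439)
After 5 (propagate distance d=28): x=532/53 (≈10.0377) theta=-163/3710 (≈-0.0439)
Rounded to 4 decimal places: x = 10.0377, theta = -0.0439

Answer: 10.0377 -0.0439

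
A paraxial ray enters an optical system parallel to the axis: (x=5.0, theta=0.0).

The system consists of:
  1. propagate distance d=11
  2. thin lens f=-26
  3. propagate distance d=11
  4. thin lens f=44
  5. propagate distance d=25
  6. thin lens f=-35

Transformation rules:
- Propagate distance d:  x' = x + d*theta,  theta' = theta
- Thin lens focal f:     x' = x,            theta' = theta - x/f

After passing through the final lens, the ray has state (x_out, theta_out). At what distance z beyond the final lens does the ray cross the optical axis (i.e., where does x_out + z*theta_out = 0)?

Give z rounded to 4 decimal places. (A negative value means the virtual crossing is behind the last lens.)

Answer: -30.8130

Derivation:
Initial: x=5.0000 theta=0.0000
After 1 (propagate distance d=11): x=5.0000 theta=0.0000
After 2 (thin lens f=-26): x=5.0000 theta=5/26 (≈0.1923)
After 3 (propagate distance d=11): x=185/26 (≈7.1154) theta=5/26 (≈0.1923)
After 4 (thin lens f=44): x=185/26 (≈7.1154) theta=35/1144 (≈0.0306)
After 5 (propagate distance d=25): x=9015/1144 (≈7.8802) theta=35/1144 (≈0.0306)
After 6 (thin lens f=-35): x=9015/1144 (≈7.8802) theta=256/1001 (≈0.2557)
z_focus = -x_out/theta_out = -(9015/1144)/(256/1001) = -63105/2048 ≈ -30.8130
Rounded to 4 decimal places: z = -30.8130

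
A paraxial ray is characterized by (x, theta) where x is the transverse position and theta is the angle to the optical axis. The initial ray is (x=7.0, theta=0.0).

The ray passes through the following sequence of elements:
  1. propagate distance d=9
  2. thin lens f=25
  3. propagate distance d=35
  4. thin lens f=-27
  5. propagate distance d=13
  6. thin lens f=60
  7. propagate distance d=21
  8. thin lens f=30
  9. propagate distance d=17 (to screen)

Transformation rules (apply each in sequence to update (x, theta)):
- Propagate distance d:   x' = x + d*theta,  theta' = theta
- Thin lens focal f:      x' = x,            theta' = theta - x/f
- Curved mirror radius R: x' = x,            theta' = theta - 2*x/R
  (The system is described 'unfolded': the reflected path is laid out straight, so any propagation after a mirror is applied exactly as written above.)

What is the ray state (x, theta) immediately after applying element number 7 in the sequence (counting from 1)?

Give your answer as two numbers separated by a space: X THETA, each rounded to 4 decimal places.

Initial: x=7.0000 theta=0.0000
After 1 (propagate distance d=9): x=7.0000 theta=0.0000
After 2 (thin lens f=25): x=7.0000 theta=-0.2800
After 3 (propagate distance d=35): x=-2.8000 theta=-0.2800
After 4 (thin lens f=-27): x=-2.8000 theta=-259/675 (≈-0.3837)
After 5 (propagate distance d=13): x=-5257/675 (≈-7.7881) theta=-259/675 (≈-0.3837)
After 6 (thin lens f=60): x=-5257/675 (≈-7.7881) theta=-10283/40500 (≈-0.2539)
After 7 (propagate distance d=21): x=-177121/13500 (≈-13.1201) theta=-10283/40500 (≈-0.2539)
Rounded to 4 decimal places: x = -13.1201, theta = -0.2539

Answer: -13.1201 -0.2539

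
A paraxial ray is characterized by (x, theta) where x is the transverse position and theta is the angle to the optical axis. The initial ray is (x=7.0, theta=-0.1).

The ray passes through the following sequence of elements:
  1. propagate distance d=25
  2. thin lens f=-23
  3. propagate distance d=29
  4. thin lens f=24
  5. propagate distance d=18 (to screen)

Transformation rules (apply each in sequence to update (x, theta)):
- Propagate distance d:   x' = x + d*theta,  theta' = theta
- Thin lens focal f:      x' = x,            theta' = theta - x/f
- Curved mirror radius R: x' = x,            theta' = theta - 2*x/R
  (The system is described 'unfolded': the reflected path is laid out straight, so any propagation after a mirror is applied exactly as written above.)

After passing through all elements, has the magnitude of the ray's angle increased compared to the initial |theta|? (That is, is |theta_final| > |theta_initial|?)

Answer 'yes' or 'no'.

Initial: x=7.0000 theta=-0.1000
After 1 (propagate distance d=25): x=4.5000 theta=-0.1000
After 2 (thin lens f=-23): x=4.5000 theta=11/115 (≈0.0957)
After 3 (propagate distance d=29): x=1673/230 (≈7.2739) theta=11/115 (≈0.0957)
After 4 (thin lens f=24): x=1673/230 (≈7.2739) theta=-229/1104 (≈-0.2074)
After 5 (propagate distance d=18 (to screen)): x=3257/920 (≈3.5402) theta=-229/1104 (≈-0.2074)
|theta_initial|=0.1000 |theta_final|=229/1104 (≈0.2074) -> increased

Answer: yes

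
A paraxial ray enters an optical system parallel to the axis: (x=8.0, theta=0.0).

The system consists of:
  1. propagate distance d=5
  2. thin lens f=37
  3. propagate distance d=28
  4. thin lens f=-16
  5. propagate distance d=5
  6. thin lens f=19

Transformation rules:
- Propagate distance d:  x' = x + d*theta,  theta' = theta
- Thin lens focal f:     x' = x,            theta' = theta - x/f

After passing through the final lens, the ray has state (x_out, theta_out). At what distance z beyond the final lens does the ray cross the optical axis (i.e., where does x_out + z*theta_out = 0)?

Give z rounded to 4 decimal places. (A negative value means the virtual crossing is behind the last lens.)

Initial: x=8.0000 theta=0.0000
After 1 (propagate distance d=5): x=8.0000 theta=0.0000
After 2 (thin lens f=37): x=8.0000 theta=-8/37 (≈-0.2162)
After 3 (propagate distance d=28): x=72/37 (≈1.9459) theta=-8/37 (≈-0.2162)
After 4 (thin lens f=-16): x=72/37 (≈1.9459) theta=-7/74 (≈-0.0946)
After 5 (propagate distance d=5): x=109/74 (≈1.4730) theta=-7/74 (≈-0.0946)
After 6 (thin lens f=19): x=109/74 (≈1.4730) theta=-121/703 (≈-0.1721)
z_focus = -x_out/theta_out = -(109/74)/(-121/703) = 2071/242 ≈ 8.5579
Rounded to 4 decimal places: z = 8.5579

Answer: 8.5579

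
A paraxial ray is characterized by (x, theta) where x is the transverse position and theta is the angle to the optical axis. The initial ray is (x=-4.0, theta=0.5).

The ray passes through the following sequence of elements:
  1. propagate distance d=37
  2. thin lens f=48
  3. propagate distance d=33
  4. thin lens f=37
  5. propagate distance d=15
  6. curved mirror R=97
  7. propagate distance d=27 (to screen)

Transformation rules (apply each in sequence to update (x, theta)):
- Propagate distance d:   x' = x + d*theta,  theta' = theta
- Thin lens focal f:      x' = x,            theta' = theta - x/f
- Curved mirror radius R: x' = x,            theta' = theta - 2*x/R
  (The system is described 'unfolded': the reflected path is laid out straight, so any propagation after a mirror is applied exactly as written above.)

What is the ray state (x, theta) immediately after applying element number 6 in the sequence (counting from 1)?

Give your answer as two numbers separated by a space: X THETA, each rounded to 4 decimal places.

Answer: 15.4738 -0.6895

Derivation:
Initial: x=-4.0000 theta=0.5000
After 1 (propagate distance d=37): x=14.5000 theta=0.5000
After 2 (thin lens f=48): x=14.5000 theta=19/96 (≈0.1979)
After 3 (propagate distance d=33): x=673/32 (≈21.0313) theta=19/96 (≈0.1979)
After 4 (thin lens f=37): x=673/32 (≈21.0313) theta=-329/888 (≈-0.3705)
After 5 (propagate distance d=15): x=18321/1184 (≈15.4738) theta=-329/888 (≈-0.3705)
After 6 (curved mirror R=97): x=18321/1184 (≈15.4738) theta=-118789/172272 (≈-0.6895)
Rounded to 4 decimal places: x = 15.4738, theta = -0.6895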